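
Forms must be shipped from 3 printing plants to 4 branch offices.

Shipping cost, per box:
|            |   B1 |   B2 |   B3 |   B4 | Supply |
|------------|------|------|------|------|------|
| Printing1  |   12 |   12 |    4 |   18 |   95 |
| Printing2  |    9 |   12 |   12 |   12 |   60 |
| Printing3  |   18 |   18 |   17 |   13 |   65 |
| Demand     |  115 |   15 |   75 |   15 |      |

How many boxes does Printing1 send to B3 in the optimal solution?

Optimal shipments:
  Printing1 to B1: 5 × 12 = 60
  Printing1 to B2: 15 × 12 = 180
  Printing1 to B3: 75 × 4 = 300
  Printing2 to B1: 60 × 9 = 540
  Printing3 to B1: 50 × 18 = 900
  Printing3 to B4: 15 × 13 = 195
Total cost = 2175.
So Printing1→B3 carries 75 boxes.

75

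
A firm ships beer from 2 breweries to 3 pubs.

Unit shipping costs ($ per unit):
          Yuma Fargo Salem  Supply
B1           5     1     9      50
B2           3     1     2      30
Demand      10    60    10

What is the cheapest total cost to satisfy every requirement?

An optimal shipping plan:
  B1->Fargo: 50 × $1 = $50
  B2->Yuma: 10 × $3 = $30
  B2->Fargo: 10 × $1 = $10
  B2->Salem: 10 × $2 = $20
Total = 50 + 30 + 10 + 20 = $110.
(Supply check: B1 ships 50; B2 ships 30.)

110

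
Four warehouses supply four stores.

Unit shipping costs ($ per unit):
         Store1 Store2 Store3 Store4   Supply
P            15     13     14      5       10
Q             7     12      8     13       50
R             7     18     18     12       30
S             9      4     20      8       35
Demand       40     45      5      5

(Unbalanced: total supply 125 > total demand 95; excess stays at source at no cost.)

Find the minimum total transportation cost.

605

A cheapest plan:
  P→Store4: 5 units
  Q→Store1: 35 units
  Q→Store2: 10 units
  Q→Store3: 5 units
  R→Store1: 5 units
  S→Store2: 35 units
Total cost = $605.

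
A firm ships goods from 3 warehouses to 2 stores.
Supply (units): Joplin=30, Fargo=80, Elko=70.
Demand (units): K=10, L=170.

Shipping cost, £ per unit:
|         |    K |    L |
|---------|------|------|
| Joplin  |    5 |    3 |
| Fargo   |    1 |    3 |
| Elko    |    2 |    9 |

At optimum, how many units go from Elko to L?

The minimum-cost plan:
  Joplin->L: 30 × £3 = £90
  Fargo->L: 80 × £3 = £240
  Elko->K: 10 × £2 = £20
  Elko->L: 60 × £9 = £540
Total cost = £890.
So Elko→L carries 60 units.

60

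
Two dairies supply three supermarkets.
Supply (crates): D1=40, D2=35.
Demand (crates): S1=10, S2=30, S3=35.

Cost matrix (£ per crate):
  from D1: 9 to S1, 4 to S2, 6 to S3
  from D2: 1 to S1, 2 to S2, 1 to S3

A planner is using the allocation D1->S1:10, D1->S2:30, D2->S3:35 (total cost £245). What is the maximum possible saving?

30

Current plan cost = 10·9 + 30·4 + 35·1 = £245.
Optimal plan:
  D1->S2: 30 crates
  D1->S3: 10 crates
  D2->S1: 10 crates
  D2->S3: 25 crates
Optimal cost = £215.
Saving = 245 − 215 = £30.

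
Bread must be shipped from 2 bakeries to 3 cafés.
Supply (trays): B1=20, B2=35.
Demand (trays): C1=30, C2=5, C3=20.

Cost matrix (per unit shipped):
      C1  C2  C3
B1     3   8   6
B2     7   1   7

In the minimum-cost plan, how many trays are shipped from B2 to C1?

10

The minimum-cost plan:
  B1 to C1: 20 × 3 = 60
  B2 to C1: 10 × 7 = 70
  B2 to C2: 5 × 1 = 5
  B2 to C3: 20 × 7 = 140
Total cost = 275.
So B2→C1 carries 10 trays.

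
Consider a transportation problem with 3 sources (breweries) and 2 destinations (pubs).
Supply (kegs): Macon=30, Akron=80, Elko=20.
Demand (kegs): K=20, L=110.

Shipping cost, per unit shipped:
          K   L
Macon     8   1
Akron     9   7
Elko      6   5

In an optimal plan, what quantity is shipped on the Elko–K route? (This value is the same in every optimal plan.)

Solving gives:
  Macon to L: 30 kegs
  Akron to L: 80 kegs
  Elko to K: 20 kegs
Total cost = 710.
So Elko→K carries 20 kegs.

20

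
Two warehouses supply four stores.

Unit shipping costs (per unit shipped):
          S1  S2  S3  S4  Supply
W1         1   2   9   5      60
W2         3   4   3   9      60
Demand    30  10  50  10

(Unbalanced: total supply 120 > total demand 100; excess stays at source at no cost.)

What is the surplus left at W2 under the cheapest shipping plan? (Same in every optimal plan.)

10

Minimum-cost shipments:
  W1 to S1: 30 × 1 = 30
  W1 to S2: 10 × 2 = 20
  W1 to S4: 10 × 5 = 50
  W2 to S3: 50 × 3 = 150
Total cost = 250.
W2 ships 50 of its 60, leaving 10.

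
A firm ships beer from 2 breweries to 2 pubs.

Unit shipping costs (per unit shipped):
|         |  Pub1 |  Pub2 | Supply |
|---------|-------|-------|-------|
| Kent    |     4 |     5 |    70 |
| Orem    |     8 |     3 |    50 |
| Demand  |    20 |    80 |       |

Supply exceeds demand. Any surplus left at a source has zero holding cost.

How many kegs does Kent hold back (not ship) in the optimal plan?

An optimal plan:
  Kent–Pub1: 20 × 4 = 80
  Kent–Pub2: 30 × 5 = 150
  Orem–Pub2: 50 × 3 = 150
Total cost = 380.
Kent ships 50 of its 70, leaving 20.

20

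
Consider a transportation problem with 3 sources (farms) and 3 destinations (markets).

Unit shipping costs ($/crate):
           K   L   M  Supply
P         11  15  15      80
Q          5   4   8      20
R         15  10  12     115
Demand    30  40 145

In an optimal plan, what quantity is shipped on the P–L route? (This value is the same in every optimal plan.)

0

Optimal shipments:
  P→K: 30 × $11 = $330
  P→M: 50 × $15 = $750
  Q→L: 20 × $4 = $80
  R→L: 20 × $10 = $200
  R→M: 95 × $12 = $1140
Total cost = $2500.
The route P→L is not used.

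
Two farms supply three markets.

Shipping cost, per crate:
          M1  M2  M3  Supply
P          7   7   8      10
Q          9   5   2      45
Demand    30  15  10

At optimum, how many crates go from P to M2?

0

Solving gives:
  P→M1: 10 × 7 = 70
  Q→M1: 20 × 9 = 180
  Q→M2: 15 × 5 = 75
  Q→M3: 10 × 2 = 20
Total cost = 345.
The route P→M2 is not used.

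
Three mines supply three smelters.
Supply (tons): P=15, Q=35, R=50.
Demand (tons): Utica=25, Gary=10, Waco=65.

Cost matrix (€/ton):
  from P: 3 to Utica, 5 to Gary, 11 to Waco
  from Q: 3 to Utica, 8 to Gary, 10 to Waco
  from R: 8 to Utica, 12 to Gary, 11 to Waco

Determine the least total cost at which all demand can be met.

An optimal shipping plan:
  P→Utica: 5 × €3 = €15
  P→Gary: 10 × €5 = €50
  Q→Utica: 20 × €3 = €60
  Q→Waco: 15 × €10 = €150
  R→Waco: 50 × €11 = €550
Total = 15 + 50 + 60 + 150 + 550 = €825.
(Supply check: P ships 15; Q ships 35; R ships 50.)

825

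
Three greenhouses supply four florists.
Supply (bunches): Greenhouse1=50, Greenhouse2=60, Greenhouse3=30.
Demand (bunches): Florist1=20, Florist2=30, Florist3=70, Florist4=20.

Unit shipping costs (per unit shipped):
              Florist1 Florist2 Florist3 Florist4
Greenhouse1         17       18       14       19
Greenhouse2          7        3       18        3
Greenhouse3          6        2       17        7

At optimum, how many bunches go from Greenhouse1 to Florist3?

50

Optimal shipments:
  Greenhouse1→Florist3: 50 bunches
  Greenhouse2→Florist1: 20 bunches
  Greenhouse2→Florist3: 20 bunches
  Greenhouse2→Florist4: 20 bunches
  Greenhouse3→Florist2: 30 bunches
Total cost = 1320.
So Greenhouse1→Florist3 carries 50 bunches.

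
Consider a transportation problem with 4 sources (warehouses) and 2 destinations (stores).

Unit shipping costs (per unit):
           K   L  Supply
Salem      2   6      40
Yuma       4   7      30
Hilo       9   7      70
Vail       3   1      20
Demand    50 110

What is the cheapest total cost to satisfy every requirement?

770

Optimal allocation:
  Salem->K: 40 × 2 = 80
  Yuma->K: 10 × 4 = 40
  Yuma->L: 20 × 7 = 140
  Hilo->L: 70 × 7 = 490
  Vail->L: 20 × 1 = 20
Total = 80 + 40 + 140 + 490 + 20 = 770.
(Supply check: Salem ships 40; Yuma ships 30; Hilo ships 70; Vail ships 20.)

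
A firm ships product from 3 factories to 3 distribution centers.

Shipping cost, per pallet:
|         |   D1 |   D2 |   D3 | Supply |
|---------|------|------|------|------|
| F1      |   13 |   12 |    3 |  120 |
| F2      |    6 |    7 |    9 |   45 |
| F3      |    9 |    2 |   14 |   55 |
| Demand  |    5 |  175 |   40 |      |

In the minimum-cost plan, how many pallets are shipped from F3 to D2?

Solving gives:
  F1–D2: 80 × 12 = 960
  F1–D3: 40 × 3 = 120
  F2–D1: 5 × 6 = 30
  F2–D2: 40 × 7 = 280
  F3–D2: 55 × 2 = 110
Total cost = 1500.
So F3→D2 carries 55 pallets.

55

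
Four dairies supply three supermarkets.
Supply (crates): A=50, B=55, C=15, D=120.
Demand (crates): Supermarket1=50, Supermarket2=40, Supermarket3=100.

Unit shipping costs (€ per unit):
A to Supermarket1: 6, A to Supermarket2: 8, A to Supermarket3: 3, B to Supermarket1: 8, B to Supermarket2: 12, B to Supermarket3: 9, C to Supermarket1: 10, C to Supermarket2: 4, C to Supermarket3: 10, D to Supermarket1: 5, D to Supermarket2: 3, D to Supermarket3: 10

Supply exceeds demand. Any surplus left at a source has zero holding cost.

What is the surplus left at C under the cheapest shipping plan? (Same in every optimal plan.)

15

An optimal plan:
  A->Supermarket3: 50 × €3 = €150
  B->Supermarket3: 50 × €9 = €450
  D->Supermarket1: 50 × €5 = €250
  D->Supermarket2: 40 × €3 = €120
Total cost = €970.
C ships 0 of its 15, leaving 15.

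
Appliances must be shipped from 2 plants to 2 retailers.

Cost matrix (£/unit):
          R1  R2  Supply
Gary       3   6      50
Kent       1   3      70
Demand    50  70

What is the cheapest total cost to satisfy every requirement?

Optimal allocation:
  Gary to R1: 50 × £3 = £150
  Kent to R2: 70 × £3 = £210
Total = 150 + 210 = £360.
(Supply check: Gary ships 50; Kent ships 70.)

360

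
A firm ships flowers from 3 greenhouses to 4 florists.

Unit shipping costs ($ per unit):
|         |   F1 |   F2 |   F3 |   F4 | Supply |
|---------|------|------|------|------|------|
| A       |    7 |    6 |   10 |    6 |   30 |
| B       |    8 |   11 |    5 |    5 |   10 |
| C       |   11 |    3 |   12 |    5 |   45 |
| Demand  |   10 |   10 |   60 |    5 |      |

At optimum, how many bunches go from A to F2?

Solving gives:
  A–F1: 10 bunches
  A–F3: 20 bunches
  B–F3: 10 bunches
  C–F2: 10 bunches
  C–F3: 30 bunches
  C–F4: 5 bunches
Total cost = $735.
The route A→F2 is not used.

0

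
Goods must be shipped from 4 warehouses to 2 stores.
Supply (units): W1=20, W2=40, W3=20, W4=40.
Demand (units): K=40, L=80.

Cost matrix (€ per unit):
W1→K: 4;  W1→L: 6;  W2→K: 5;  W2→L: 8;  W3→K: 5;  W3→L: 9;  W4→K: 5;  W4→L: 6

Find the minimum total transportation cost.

720

An optimal shipping plan:
  W1->L: 20 × €6 = €120
  W2->K: 20 × €5 = €100
  W2->L: 20 × €8 = €160
  W3->K: 20 × €5 = €100
  W4->L: 40 × €6 = €240
Total = 120 + 100 + 160 + 100 + 240 = €720.
(Supply check: W1 ships 20; W2 ships 40; W3 ships 20; W4 ships 40.)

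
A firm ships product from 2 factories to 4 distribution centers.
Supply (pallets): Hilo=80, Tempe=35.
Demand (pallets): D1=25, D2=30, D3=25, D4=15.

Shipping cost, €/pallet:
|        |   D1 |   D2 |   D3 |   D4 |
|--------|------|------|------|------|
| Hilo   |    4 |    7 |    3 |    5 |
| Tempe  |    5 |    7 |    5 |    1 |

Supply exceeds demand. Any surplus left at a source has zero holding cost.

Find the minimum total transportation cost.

One minimum-cost allocation:
  Hilo to D1: 25 × €4 = €100
  Hilo to D2: 30 × €7 = €210
  Hilo to D3: 25 × €3 = €75
  Tempe to D4: 15 × €1 = €15
Total = 100 + 210 + 75 + 15 = €400.
(Supply check: Hilo ships 80; Tempe ships 15.)

400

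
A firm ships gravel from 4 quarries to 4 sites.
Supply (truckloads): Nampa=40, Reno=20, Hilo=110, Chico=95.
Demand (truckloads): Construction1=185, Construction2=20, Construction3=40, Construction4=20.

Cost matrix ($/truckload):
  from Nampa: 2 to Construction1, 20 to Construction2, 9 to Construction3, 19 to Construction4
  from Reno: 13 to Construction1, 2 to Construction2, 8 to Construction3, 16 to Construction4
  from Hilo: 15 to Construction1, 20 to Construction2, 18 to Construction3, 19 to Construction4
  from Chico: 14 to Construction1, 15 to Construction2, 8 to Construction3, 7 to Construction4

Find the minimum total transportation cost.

2720

Optimal allocation:
  Nampa–Construction1: 40 × $2 = $80
  Reno–Construction2: 20 × $2 = $40
  Hilo–Construction1: 110 × $15 = $1650
  Chico–Construction1: 35 × $14 = $490
  Chico–Construction3: 40 × $8 = $320
  Chico–Construction4: 20 × $7 = $140
Total = 80 + 40 + 1650 + 490 + 320 + 140 = $2720.
(Supply check: Nampa ships 40; Reno ships 20; Hilo ships 110; Chico ships 95.)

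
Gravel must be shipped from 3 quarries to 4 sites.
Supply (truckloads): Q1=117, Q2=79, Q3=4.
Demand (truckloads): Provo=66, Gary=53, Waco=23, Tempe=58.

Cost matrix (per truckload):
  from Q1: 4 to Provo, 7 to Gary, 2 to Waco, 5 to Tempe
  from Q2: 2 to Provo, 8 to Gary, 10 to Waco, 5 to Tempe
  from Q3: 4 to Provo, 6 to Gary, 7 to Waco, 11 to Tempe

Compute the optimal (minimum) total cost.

835

One minimum-cost allocation:
  Q1→Gary: 49 × 7 = 343
  Q1→Waco: 23 × 2 = 46
  Q1→Tempe: 45 × 5 = 225
  Q2→Provo: 66 × 2 = 132
  Q2→Tempe: 13 × 5 = 65
  Q3→Gary: 4 × 6 = 24
Total = 343 + 46 + 225 + 132 + 65 + 24 = 835.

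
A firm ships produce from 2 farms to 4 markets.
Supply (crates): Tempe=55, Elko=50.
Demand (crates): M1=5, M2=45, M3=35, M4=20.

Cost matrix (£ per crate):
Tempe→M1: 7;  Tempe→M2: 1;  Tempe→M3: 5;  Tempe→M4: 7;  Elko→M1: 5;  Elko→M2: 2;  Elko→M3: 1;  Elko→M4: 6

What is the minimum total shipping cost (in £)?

235

A cheapest plan:
  Tempe→M2: 45 × £1 = £45
  Tempe→M4: 10 × £7 = £70
  Elko→M1: 5 × £5 = £25
  Elko→M3: 35 × £1 = £35
  Elko→M4: 10 × £6 = £60
Total = 45 + 70 + 25 + 35 + 60 = £235.
(Supply check: Tempe ships 55; Elko ships 50.)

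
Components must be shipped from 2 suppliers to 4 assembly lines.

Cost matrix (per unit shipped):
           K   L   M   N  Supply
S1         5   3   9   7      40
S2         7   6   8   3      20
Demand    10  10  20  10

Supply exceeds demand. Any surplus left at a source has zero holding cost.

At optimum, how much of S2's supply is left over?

0

An optimal plan:
  S1–K: 10 × 5 = 50
  S1–L: 10 × 3 = 30
  S1–M: 10 × 9 = 90
  S2–M: 10 × 8 = 80
  S2–N: 10 × 3 = 30
Total cost = 280.
S2 ships 20 of its 20, leaving 0.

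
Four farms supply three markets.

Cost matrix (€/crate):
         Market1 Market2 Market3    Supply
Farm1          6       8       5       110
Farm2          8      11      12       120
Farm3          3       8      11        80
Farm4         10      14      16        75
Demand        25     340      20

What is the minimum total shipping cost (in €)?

3705

An optimal shipping plan:
  Farm1 to Market2: 90 crates
  Farm1 to Market3: 20 crates
  Farm2 to Market2: 120 crates
  Farm3 to Market1: 25 crates
  Farm3 to Market2: 55 crates
  Farm4 to Market2: 75 crates
Total cost = €3705.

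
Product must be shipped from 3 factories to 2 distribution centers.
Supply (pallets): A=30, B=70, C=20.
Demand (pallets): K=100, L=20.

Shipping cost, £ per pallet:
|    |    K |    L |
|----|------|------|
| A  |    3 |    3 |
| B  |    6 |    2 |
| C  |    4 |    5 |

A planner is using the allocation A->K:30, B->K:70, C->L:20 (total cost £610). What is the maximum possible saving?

100

Current plan cost = 30·3 + 70·6 + 20·5 = £610.
Optimal plan:
  A to K: 30 × £3 = £90
  B to K: 50 × £6 = £300
  B to L: 20 × £2 = £40
  C to K: 20 × £4 = £80
Optimal cost = £510.
Saving = 610 − 510 = £100.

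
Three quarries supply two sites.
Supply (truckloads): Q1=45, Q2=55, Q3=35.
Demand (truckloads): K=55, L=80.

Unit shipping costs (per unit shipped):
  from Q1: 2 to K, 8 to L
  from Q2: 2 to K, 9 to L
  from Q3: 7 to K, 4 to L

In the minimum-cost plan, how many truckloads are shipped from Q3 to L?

35

Optimal shipments:
  Q1->L: 45 × 8 = 360
  Q2->K: 55 × 2 = 110
  Q3->L: 35 × 4 = 140
Total cost = 610.
So Q3→L carries 35 truckloads.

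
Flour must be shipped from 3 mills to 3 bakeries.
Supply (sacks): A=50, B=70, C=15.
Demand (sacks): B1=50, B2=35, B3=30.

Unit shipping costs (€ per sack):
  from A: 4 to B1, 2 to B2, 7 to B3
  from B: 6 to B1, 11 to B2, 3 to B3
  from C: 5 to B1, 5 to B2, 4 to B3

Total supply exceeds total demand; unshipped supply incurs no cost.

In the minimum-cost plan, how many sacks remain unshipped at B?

An optimal plan:
  A->B1: 15 sacks
  A->B2: 35 sacks
  B->B1: 20 sacks
  B->B3: 30 sacks
  C->B1: 15 sacks
Total cost = €415.
B ships 50 of its 70, leaving 20.

20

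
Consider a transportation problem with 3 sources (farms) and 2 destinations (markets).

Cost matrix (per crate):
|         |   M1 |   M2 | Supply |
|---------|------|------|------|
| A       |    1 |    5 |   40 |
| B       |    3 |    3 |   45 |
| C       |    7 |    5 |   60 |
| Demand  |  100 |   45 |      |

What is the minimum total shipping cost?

An optimal shipping plan:
  A–M1: 40 × 1 = 40
  B–M1: 45 × 3 = 135
  C–M1: 15 × 7 = 105
  C–M2: 45 × 5 = 225
Total = 40 + 135 + 105 + 225 = 505.
(Supply check: A ships 40; B ships 45; C ships 60.)

505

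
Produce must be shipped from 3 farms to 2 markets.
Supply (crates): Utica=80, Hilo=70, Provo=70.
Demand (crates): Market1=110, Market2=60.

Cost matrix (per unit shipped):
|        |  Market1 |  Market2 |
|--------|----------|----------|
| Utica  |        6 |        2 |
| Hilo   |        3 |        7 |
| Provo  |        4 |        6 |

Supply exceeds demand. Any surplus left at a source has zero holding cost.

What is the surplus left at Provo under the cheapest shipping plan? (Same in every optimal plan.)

An optimal plan:
  Utica–Market2: 60 × 2 = 120
  Hilo–Market1: 70 × 3 = 210
  Provo–Market1: 40 × 4 = 160
Total cost = 490.
Provo ships 40 of its 70, leaving 30.

30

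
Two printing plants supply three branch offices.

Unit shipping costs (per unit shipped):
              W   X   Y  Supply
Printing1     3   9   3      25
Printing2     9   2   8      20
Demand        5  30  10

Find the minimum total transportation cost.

One minimum-cost allocation:
  Printing1→W: 5 × 3 = 15
  Printing1→X: 10 × 9 = 90
  Printing1→Y: 10 × 3 = 30
  Printing2→X: 20 × 2 = 40
Total = 15 + 90 + 30 + 40 = 175.
(Supply check: Printing1 ships 25; Printing2 ships 20.)

175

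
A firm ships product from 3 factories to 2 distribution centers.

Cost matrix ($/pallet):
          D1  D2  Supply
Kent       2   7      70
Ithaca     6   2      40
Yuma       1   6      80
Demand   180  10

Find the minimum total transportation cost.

420

An optimal shipping plan:
  Kent->D1: 70 × $2 = $140
  Ithaca->D1: 30 × $6 = $180
  Ithaca->D2: 10 × $2 = $20
  Yuma->D1: 80 × $1 = $80
Total = 140 + 180 + 20 + 80 = $420.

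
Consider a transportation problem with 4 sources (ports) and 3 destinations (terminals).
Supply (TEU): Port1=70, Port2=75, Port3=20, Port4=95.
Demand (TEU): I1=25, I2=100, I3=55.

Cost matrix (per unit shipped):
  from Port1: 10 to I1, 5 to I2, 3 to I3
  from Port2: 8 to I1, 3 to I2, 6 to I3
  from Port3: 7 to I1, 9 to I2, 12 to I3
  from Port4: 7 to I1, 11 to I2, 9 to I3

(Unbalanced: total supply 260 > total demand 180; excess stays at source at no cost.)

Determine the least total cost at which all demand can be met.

730

A cheapest plan:
  Port1–I2: 15 × 5 = 75
  Port1–I3: 55 × 3 = 165
  Port2–I2: 75 × 3 = 225
  Port3–I1: 10 × 7 = 70
  Port3–I2: 10 × 9 = 90
  Port4–I1: 15 × 7 = 105
Total = 75 + 165 + 225 + 70 + 90 + 105 = 730.
(Supply check: Port1 ships 70; Port2 ships 75; Port3 ships 20; Port4 ships 15.)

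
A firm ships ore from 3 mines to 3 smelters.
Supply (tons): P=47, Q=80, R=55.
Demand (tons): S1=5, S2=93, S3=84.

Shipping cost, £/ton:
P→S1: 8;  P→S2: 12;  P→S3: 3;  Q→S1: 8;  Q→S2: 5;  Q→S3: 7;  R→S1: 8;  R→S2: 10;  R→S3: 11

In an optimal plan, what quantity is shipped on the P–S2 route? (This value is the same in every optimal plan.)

0

Optimal shipments:
  P→S3: 47 × £3 = £141
  Q→S2: 80 × £5 = £400
  R→S1: 5 × £8 = £40
  R→S2: 13 × £10 = £130
  R→S3: 37 × £11 = £407
Total cost = £1118.
The route P→S2 is not used.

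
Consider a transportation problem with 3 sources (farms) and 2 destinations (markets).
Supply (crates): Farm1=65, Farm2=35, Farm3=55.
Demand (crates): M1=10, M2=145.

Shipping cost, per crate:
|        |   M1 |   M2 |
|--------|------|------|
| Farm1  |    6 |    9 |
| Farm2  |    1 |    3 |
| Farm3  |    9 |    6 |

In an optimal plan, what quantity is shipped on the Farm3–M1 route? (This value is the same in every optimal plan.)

Solving gives:
  Farm1–M1: 10 crates
  Farm1–M2: 55 crates
  Farm2–M2: 35 crates
  Farm3–M2: 55 crates
Total cost = 990.
The route Farm3→M1 is not used.

0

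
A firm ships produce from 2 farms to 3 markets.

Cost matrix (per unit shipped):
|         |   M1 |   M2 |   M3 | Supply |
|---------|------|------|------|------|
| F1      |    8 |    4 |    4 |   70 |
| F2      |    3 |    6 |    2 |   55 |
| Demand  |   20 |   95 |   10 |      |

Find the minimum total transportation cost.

An optimal shipping plan:
  F1→M2: 70 crates
  F2→M1: 20 crates
  F2→M2: 25 crates
  F2→M3: 10 crates
Total cost = 510.

510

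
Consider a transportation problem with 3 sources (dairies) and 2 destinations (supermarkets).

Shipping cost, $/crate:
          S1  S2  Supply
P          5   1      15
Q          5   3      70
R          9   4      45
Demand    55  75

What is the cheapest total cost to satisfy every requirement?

515

An optimal shipping plan:
  P–S2: 15 × $1 = $15
  Q–S1: 55 × $5 = $275
  Q–S2: 15 × $3 = $45
  R–S2: 45 × $4 = $180
Total = 15 + 275 + 45 + 180 = $515.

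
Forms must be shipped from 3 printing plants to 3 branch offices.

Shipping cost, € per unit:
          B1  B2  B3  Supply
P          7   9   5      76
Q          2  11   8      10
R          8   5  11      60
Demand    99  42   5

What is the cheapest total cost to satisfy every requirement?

Optimal allocation:
  P–B1: 71 × €7 = €497
  P–B3: 5 × €5 = €25
  Q–B1: 10 × €2 = €20
  R–B1: 18 × €8 = €144
  R–B2: 42 × €5 = €210
Total = 497 + 25 + 20 + 144 + 210 = €896.

896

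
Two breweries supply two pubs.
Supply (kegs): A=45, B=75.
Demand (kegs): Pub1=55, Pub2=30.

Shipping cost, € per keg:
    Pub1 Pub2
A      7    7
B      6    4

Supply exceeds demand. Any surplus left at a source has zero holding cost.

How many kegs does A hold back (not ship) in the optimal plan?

35

Minimum-cost shipments:
  A->Pub1: 10 × €7 = €70
  B->Pub1: 45 × €6 = €270
  B->Pub2: 30 × €4 = €120
Total cost = €460.
A ships 10 of its 45, leaving 35.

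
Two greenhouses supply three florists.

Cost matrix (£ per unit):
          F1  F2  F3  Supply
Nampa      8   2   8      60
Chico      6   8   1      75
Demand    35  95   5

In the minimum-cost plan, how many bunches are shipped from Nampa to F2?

60

Optimal shipments:
  Nampa to F2: 60 bunches
  Chico to F1: 35 bunches
  Chico to F2: 35 bunches
  Chico to F3: 5 bunches
Total cost = £615.
So Nampa→F2 carries 60 bunches.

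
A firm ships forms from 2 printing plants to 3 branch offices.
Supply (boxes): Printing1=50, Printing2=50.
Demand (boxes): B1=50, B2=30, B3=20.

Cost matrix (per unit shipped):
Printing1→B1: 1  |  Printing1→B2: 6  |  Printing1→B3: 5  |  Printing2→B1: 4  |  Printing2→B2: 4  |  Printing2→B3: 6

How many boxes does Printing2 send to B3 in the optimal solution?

The minimum-cost plan:
  Printing1–B1: 50 boxes
  Printing2–B2: 30 boxes
  Printing2–B3: 20 boxes
Total cost = 290.
So Printing2→B3 carries 20 boxes.

20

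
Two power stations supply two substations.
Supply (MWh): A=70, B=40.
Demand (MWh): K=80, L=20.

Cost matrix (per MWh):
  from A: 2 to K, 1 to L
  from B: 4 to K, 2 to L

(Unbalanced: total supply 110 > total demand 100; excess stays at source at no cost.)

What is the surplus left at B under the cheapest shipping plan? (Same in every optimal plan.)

10

Minimum-cost shipments:
  A->K: 70 MWh
  B->K: 10 MWh
  B->L: 20 MWh
Total cost = 220.
B ships 30 of its 40, leaving 10.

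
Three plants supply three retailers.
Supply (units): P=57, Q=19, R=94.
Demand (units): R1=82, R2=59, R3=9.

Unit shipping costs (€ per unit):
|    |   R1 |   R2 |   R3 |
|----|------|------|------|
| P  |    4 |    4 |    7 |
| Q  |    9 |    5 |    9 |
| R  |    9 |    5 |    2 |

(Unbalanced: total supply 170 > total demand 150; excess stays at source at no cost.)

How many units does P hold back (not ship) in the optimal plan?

Minimum-cost shipments:
  P–R1: 57 × €4 = €228
  Q–R2: 19 × €5 = €95
  R–R1: 25 × €9 = €225
  R–R2: 40 × €5 = €200
  R–R3: 9 × €2 = €18
Total cost = €766.
P ships 57 of its 57, leaving 0.

0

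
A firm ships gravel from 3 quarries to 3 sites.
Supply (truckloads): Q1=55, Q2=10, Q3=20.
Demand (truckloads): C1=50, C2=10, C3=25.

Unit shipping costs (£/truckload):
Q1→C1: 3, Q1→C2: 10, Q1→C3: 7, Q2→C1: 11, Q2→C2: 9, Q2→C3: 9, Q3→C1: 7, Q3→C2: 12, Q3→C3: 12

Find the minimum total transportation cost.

A cheapest plan:
  Q1->C1: 30 × £3 = £90
  Q1->C3: 25 × £7 = £175
  Q2->C2: 10 × £9 = £90
  Q3->C1: 20 × £7 = £140
Total = 90 + 175 + 90 + 140 = £495.
(Supply check: Q1 ships 55; Q2 ships 10; Q3 ships 20.)

495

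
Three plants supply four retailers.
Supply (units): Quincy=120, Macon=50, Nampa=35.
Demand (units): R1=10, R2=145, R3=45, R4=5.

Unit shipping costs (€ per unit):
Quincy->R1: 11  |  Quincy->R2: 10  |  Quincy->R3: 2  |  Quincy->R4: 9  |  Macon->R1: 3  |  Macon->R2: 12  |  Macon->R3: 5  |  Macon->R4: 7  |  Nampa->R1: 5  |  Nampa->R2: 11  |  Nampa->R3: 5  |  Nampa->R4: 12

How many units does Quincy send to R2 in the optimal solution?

75

Optimal shipments:
  Quincy to R2: 75 × €10 = €750
  Quincy to R3: 45 × €2 = €90
  Macon to R1: 10 × €3 = €30
  Macon to R2: 35 × €12 = €420
  Macon to R4: 5 × €7 = €35
  Nampa to R2: 35 × €11 = €385
Total cost = €1710.
So Quincy→R2 carries 75 units.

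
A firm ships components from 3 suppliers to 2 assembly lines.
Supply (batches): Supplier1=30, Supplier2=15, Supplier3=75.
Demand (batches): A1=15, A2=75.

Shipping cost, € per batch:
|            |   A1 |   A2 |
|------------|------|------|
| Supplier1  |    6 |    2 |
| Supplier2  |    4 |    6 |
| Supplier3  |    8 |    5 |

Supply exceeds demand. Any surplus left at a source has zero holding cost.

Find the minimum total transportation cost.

345

A cheapest plan:
  Supplier1→A2: 30 × €2 = €60
  Supplier2→A1: 15 × €4 = €60
  Supplier3→A2: 45 × €5 = €225
Total = 60 + 60 + 225 = €345.
(Supply check: Supplier1 ships 30; Supplier2 ships 15; Supplier3 ships 45.)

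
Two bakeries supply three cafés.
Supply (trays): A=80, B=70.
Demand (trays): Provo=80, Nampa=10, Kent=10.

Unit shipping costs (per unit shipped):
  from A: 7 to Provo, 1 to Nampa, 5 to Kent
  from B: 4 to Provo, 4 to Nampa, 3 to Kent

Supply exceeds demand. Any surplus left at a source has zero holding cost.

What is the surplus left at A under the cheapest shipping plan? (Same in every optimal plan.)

An optimal plan:
  A–Provo: 10 trays
  A–Nampa: 10 trays
  A–Kent: 10 trays
  B–Provo: 70 trays
Total cost = 410.
A ships 30 of its 80, leaving 50.

50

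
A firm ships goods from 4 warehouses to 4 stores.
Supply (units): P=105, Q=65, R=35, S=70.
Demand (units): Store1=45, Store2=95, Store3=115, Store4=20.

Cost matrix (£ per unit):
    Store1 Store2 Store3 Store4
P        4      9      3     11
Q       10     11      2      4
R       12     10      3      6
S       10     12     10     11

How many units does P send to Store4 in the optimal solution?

0

Optimal shipments:
  P–Store1: 45 × £4 = £180
  P–Store2: 25 × £9 = £225
  P–Store3: 35 × £3 = £105
  Q–Store3: 45 × £2 = £90
  Q–Store4: 20 × £4 = £80
  R–Store3: 35 × £3 = £105
  S–Store2: 70 × £12 = £840
Total cost = £1625.
The route P→Store4 is not used.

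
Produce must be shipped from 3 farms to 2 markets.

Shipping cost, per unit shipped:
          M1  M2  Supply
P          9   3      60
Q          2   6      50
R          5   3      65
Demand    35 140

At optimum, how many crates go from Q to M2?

Optimal shipments:
  P–M2: 60 × 3 = 180
  Q–M1: 35 × 2 = 70
  Q–M2: 15 × 6 = 90
  R–M2: 65 × 3 = 195
Total cost = 535.
So Q→M2 carries 15 crates.

15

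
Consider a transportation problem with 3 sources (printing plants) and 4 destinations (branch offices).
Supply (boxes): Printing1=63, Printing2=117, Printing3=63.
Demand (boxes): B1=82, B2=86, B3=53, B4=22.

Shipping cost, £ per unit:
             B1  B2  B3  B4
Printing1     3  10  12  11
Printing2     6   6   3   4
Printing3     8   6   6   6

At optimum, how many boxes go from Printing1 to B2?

0

Optimal shipments:
  Printing1–B1: 63 × £3 = £189
  Printing2–B1: 19 × £6 = £114
  Printing2–B2: 23 × £6 = £138
  Printing2–B3: 53 × £3 = £159
  Printing2–B4: 22 × £4 = £88
  Printing3–B2: 63 × £6 = £378
Total cost = £1066.
The route Printing1→B2 is not used.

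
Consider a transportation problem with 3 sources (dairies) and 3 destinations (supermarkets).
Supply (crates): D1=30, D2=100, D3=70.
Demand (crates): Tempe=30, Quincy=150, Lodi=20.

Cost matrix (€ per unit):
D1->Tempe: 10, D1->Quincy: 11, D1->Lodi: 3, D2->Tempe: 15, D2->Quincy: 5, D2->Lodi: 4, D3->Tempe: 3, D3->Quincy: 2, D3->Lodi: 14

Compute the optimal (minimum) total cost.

820

A cheapest plan:
  D1–Tempe: 10 crates
  D1–Lodi: 20 crates
  D2–Quincy: 100 crates
  D3–Tempe: 20 crates
  D3–Quincy: 50 crates
Total cost = €820.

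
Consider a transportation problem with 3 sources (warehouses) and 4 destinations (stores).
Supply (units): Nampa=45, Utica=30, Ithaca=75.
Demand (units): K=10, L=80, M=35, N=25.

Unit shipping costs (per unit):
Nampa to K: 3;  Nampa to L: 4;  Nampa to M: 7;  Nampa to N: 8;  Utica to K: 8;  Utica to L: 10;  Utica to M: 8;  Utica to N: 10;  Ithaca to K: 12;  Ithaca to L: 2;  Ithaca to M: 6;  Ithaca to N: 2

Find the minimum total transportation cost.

A cheapest plan:
  Nampa→K: 10 units
  Nampa→L: 30 units
  Nampa→M: 5 units
  Utica→M: 30 units
  Ithaca→L: 50 units
  Ithaca→N: 25 units
Total cost = 575.

575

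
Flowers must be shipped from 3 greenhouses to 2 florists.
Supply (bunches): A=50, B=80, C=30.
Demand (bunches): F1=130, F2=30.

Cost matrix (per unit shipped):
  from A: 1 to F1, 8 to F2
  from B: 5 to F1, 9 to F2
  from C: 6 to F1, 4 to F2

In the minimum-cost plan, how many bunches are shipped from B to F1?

The minimum-cost plan:
  A to F1: 50 × 1 = 50
  B to F1: 80 × 5 = 400
  C to F2: 30 × 4 = 120
Total cost = 570.
So B→F1 carries 80 bunches.

80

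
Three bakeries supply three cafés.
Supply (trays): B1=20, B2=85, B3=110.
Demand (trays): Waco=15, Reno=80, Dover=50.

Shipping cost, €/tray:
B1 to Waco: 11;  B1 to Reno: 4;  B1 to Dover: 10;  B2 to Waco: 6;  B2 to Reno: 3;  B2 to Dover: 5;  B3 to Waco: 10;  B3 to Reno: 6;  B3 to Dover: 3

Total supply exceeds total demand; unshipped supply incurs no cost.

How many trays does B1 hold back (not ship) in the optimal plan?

Minimum-cost shipments:
  B1–Reno: 10 trays
  B2–Waco: 15 trays
  B2–Reno: 70 trays
  B3–Dover: 50 trays
Total cost = €490.
B1 ships 10 of its 20, leaving 10.

10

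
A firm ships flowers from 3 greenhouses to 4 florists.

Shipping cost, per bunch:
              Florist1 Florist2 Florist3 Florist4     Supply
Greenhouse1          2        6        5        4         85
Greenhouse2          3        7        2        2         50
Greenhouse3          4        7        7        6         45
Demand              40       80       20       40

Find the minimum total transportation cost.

An optimal shipping plan:
  Greenhouse1→Florist1: 40 × 2 = 80
  Greenhouse1→Florist2: 35 × 6 = 210
  Greenhouse1→Florist4: 10 × 4 = 40
  Greenhouse2→Florist3: 20 × 2 = 40
  Greenhouse2→Florist4: 30 × 2 = 60
  Greenhouse3→Florist2: 45 × 7 = 315
Total = 80 + 210 + 40 + 40 + 60 + 315 = 745.

745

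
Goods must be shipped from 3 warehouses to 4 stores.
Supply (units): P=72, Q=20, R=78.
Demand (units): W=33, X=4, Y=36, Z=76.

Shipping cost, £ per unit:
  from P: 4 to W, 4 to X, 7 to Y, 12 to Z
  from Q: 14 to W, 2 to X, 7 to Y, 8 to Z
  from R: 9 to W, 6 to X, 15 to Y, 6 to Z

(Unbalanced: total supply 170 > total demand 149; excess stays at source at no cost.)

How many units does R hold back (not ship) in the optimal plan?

2

An optimal plan:
  P→W: 33 × £4 = £132
  P→Y: 36 × £7 = £252
  Q→X: 4 × £2 = £8
  R→Z: 76 × £6 = £456
Total cost = £848.
R ships 76 of its 78, leaving 2.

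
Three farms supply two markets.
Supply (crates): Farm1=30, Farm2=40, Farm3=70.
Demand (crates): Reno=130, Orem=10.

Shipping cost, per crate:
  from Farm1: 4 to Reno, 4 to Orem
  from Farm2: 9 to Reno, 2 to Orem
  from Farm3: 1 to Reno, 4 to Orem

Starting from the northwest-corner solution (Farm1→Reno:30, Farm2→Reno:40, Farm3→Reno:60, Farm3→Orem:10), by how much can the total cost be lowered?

Current plan cost = 30·4 + 40·9 + 60·1 + 10·4 = 580.
Optimal plan:
  Farm1→Reno: 30 × 4 = 120
  Farm2→Reno: 30 × 9 = 270
  Farm2→Orem: 10 × 2 = 20
  Farm3→Reno: 70 × 1 = 70
Optimal cost = 480.
Saving = 580 − 480 = 100.

100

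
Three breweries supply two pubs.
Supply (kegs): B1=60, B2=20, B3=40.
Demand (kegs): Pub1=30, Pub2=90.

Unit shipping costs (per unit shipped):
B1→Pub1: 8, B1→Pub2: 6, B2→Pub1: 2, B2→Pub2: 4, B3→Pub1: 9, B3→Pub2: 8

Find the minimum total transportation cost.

730

A cheapest plan:
  B1–Pub2: 60 × 6 = 360
  B2–Pub1: 20 × 2 = 40
  B3–Pub1: 10 × 9 = 90
  B3–Pub2: 30 × 8 = 240
Total = 360 + 40 + 90 + 240 = 730.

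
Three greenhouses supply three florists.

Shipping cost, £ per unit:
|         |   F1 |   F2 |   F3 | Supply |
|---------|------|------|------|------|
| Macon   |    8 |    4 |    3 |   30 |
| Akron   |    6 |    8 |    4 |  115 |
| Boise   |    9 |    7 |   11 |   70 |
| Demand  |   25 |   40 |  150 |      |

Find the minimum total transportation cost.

1110

A cheapest plan:
  Macon–F3: 30 × £3 = £90
  Akron–F3: 115 × £4 = £460
  Boise–F1: 25 × £9 = £225
  Boise–F2: 40 × £7 = £280
  Boise–F3: 5 × £11 = £55
Total = 90 + 460 + 225 + 280 + 55 = £1110.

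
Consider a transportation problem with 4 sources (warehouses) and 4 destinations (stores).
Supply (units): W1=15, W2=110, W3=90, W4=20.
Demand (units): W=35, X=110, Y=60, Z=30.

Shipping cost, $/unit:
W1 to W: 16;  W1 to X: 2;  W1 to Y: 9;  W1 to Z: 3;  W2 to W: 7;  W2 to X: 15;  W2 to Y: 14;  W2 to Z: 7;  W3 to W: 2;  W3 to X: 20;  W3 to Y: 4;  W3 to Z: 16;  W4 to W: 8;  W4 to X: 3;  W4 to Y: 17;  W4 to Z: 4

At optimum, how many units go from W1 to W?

Optimal shipments:
  W1–X: 15 × $2 = $30
  W2–W: 5 × $7 = $35
  W2–X: 75 × $15 = $1125
  W2–Z: 30 × $7 = $210
  W3–W: 30 × $2 = $60
  W3–Y: 60 × $4 = $240
  W4–X: 20 × $3 = $60
Total cost = $1760.
The route W1→W is not used.

0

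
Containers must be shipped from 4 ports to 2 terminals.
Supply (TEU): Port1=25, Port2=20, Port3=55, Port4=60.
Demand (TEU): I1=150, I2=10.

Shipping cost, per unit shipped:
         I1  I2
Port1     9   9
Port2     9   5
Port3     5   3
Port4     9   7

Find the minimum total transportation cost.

1180

An optimal shipping plan:
  Port1→I1: 25 × 9 = 225
  Port2→I1: 10 × 9 = 90
  Port2→I2: 10 × 5 = 50
  Port3→I1: 55 × 5 = 275
  Port4→I1: 60 × 9 = 540
Total = 225 + 90 + 50 + 275 + 540 = 1180.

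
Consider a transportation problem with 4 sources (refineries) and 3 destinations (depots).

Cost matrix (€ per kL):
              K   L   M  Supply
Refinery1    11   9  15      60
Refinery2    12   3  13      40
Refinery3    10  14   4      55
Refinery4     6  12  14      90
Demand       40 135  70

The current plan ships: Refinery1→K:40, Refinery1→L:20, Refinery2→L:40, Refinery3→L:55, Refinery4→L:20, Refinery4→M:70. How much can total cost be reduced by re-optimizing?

980

Current plan cost = 40·11 + 20·9 + 40·3 + 55·14 + 20·12 + 70·14 = €2730.
Optimal plan:
  Refinery1->L: 60 kL
  Refinery2->L: 40 kL
  Refinery3->M: 55 kL
  Refinery4->K: 40 kL
  Refinery4->L: 35 kL
  Refinery4->M: 15 kL
Optimal cost = €1750.
Saving = 2730 − 1750 = €980.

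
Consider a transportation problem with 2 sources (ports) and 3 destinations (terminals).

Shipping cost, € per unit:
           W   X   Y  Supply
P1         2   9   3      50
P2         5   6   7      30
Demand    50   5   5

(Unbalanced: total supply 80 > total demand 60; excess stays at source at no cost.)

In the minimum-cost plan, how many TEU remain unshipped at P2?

An optimal plan:
  P1–W: 45 × €2 = €90
  P1–Y: 5 × €3 = €15
  P2–W: 5 × €5 = €25
  P2–X: 5 × €6 = €30
Total cost = €160.
P2 ships 10 of its 30, leaving 20.

20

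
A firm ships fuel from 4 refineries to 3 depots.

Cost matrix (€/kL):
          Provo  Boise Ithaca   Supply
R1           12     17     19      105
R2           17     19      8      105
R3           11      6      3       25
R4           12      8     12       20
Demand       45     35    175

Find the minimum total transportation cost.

2725

One minimum-cost allocation:
  R1→Provo: 45 × €12 = €540
  R1→Boise: 15 × €17 = €255
  R1→Ithaca: 45 × €19 = €855
  R2→Ithaca: 105 × €8 = €840
  R3→Ithaca: 25 × €3 = €75
  R4→Boise: 20 × €8 = €160
Total = 540 + 255 + 855 + 840 + 75 + 160 = €2725.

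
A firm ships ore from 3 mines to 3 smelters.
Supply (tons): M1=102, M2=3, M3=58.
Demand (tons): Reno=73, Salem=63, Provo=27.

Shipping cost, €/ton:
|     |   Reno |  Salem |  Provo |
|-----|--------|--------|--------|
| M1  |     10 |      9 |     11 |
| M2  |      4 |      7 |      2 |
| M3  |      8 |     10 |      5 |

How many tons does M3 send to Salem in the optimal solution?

0

The minimum-cost plan:
  M1->Reno: 39 × €10 = €390
  M1->Salem: 63 × €9 = €567
  M2->Reno: 3 × €4 = €12
  M3->Reno: 31 × €8 = €248
  M3->Provo: 27 × €5 = €135
Total cost = €1352.
The route M3→Salem is not used.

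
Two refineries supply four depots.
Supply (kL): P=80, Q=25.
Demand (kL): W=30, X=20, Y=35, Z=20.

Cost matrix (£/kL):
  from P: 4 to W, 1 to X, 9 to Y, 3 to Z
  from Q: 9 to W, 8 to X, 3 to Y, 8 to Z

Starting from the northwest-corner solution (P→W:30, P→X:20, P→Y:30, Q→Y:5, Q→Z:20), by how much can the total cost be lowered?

220

Current plan cost = 30·4 + 20·1 + 30·9 + 5·3 + 20·8 = £585.
Optimal plan:
  P–W: 30 × £4 = £120
  P–X: 20 × £1 = £20
  P–Y: 10 × £9 = £90
  P–Z: 20 × £3 = £60
  Q–Y: 25 × £3 = £75
Optimal cost = £365.
Saving = 585 − 365 = £220.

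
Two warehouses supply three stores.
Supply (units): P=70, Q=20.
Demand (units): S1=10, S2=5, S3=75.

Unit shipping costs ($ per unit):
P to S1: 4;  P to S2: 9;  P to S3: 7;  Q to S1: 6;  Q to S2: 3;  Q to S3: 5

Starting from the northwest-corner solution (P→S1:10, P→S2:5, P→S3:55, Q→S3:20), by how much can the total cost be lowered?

Current plan cost = 10·4 + 5·9 + 55·7 + 20·5 = $570.
Optimal plan:
  P to S1: 10 × $4 = $40
  P to S3: 60 × $7 = $420
  Q to S2: 5 × $3 = $15
  Q to S3: 15 × $5 = $75
Optimal cost = $550.
Saving = 570 − 550 = $20.

20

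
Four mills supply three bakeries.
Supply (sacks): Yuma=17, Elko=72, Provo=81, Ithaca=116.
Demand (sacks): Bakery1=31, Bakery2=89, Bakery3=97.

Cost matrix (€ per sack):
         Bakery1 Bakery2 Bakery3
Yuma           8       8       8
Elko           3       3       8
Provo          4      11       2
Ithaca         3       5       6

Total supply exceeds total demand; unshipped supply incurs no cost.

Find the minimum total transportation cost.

An optimal shipping plan:
  Elko to Bakery2: 72 × €3 = €216
  Provo to Bakery3: 81 × €2 = €162
  Ithaca to Bakery1: 31 × €3 = €93
  Ithaca to Bakery2: 17 × €5 = €85
  Ithaca to Bakery3: 16 × €6 = €96
Total = 216 + 162 + 93 + 85 + 96 = €652.

652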